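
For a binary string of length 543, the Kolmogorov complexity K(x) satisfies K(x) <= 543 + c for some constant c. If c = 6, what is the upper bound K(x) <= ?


K(x) <= |x| + c = 543 + 6 = 549

549


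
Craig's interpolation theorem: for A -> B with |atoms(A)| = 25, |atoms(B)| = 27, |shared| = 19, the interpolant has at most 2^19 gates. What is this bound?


Shared atoms = 19
Craig interpolant size bound = 2^19
= 524288

524288


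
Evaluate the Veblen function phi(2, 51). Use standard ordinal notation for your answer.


phi(2, 51):
phi(2, beta) = zeta_beta (the beta-th zeta number, fixed point of epsilon).
phi(2, 51) = zeta_51

zeta_51


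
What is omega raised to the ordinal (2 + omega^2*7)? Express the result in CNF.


omega^(2 + omega^2*7):
In ordinal addition a term is absorbed by a following term of strictly larger exponent: 0 < 2, so 2 + omega^2*7 = omega^2*7.
omega raised to a CNF ordinal is a single CNF term: Result = omega^(omega^2*7)

omega^(omega^2*7)


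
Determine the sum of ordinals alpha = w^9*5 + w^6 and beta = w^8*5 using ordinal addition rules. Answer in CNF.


Ordinal addition (w^9*5 + w^6) + w^8*5:
alpha's leading term has exponent 9 > beta's exponent 8, so it survives.
alpha's tail term has exponent 6 < beta's exponent 8, so it is absorbed by beta.
In ordinal addition, any term followed by a strictly larger-exponent term is absorbed.
Result = w^9*5 + w^8*5

w^9*5 + w^8*5


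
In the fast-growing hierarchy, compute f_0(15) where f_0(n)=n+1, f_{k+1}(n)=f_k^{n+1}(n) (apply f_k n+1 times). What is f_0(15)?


f_0(15) = 15 + 1 = 16

16


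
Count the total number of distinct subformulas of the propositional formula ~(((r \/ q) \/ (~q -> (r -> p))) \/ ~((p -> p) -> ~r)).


Formula: ~(((r \/ q) \/ (~q -> (r -> p))) \/ ~((p -> p) -> ~r))
Subformulas found:
  1. q
  2. r
  3. p
  4. ~q
  5. ~r
  6. (r \/ q)
  7. (p -> p)
  8. (r -> p)
  9. ((p -> p) -> ~r)
  10. (~q -> (r -> p))
  11. ~((p -> p) -> ~r)
  12. ((r \/ q) \/ (~q -> (r -> p)))
  13. (((r \/ q) \/ (~q -> (r -> p))) \/ ~((p -> p) -> ~r))
  14. ~(((r \/ q) \/ (~q -> (r -> p))) \/ ~((p -> p) -> ~r))
Total distinct subformulas = 14

14


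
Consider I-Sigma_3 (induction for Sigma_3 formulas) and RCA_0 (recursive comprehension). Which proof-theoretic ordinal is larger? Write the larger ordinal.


Proof-theoretic ordinal of I-Sigma_3 (induction for Sigma_3 formulas): omega^(omega^(omega^omega))
Proof-theoretic ordinal of RCA_0 (recursive comprehension): omega^omega
Comparing: omega^omega < omega^(omega^(omega^omega)).
The larger ordinal is omega^(omega^(omega^omega)) (from I-Sigma_3 (induction for Sigma_3 formulas)).

omega^(omega^(omega^omega))


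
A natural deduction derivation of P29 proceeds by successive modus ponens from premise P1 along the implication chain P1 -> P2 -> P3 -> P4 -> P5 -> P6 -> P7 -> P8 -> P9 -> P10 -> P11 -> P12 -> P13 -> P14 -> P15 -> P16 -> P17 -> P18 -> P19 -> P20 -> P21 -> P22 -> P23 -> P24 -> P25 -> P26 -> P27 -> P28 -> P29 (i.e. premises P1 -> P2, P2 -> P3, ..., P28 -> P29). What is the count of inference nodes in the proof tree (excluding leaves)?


We have a chain: P1 -> P2 -> P3 -> P4 -> P5 -> P6 -> P7 -> P8 -> P9 -> P10 -> P11 -> P12 -> P13 -> P14 -> P15 -> P16 -> P17 -> P18 -> P19 -> P20 -> P21 -> P22 -> P23 -> P24 -> P25 -> P26 -> P27 -> P28 -> P29.
Each modus ponens application produces the next variable.
The chain has 29 propositions, so 29-1 = 28 modus ponens steps.
Total inference nodes = 28

28


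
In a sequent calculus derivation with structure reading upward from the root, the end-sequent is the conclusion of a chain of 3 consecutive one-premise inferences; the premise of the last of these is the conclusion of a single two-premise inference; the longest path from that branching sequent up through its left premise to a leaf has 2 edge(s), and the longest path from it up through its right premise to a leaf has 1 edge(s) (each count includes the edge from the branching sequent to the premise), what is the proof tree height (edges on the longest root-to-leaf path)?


Longest path through the left premise: 2 edges (measured from the branching sequent)
Longest path through the right premise: 1 edges
Height of the subtree rooted at the branching sequent: max(2, 1) = 2
The branching sequent sits 3 edges above the root (the chain of one-premise inferences), so height = 2 + 3 = 5

5


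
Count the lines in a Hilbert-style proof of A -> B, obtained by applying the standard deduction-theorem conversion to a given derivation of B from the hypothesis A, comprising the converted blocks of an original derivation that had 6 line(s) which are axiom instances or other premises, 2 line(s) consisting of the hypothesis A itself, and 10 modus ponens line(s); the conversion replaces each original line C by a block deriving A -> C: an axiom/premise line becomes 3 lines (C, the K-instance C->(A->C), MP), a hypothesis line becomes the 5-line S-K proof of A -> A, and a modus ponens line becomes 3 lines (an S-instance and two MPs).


Deduction-theorem conversion, block by block:
- 6 axiom/premise lines -> 3 lines each = 18
- 2 hypothesis lines -> 5 lines each (identity proof A->A) = 10
- 10 MP lines -> 3 lines each (S-instance, MP, MP) = 30
Total = 18 + 10 + 30 = 58 lines.

58


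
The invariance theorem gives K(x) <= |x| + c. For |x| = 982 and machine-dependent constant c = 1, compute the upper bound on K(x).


K(x) <= |x| + c = 982 + 1 = 983

983


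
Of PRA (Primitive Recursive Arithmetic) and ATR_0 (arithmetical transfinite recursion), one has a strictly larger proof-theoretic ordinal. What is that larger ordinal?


Proof-theoretic ordinal of PRA (Primitive Recursive Arithmetic): omega^omega
Proof-theoretic ordinal of ATR_0 (arithmetical transfinite recursion): Gamma_0
Comparing: omega^omega < Gamma_0.
The larger ordinal is Gamma_0 (from ATR_0 (arithmetical transfinite recursion)).

Gamma_0


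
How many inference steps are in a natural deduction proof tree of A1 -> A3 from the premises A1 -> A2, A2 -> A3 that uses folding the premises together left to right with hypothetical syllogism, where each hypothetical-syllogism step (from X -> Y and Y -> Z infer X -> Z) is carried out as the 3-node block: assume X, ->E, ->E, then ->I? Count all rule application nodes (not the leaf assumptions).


There are 2 premises in the chain. The first HS step combines premises 1 and 2; each further premise needs one more HS step.
So 2 premises require 2 - 1 = 1 hypothetical-syllogism steps.
Each HS step uses 3 inference nodes (->E, ->E, ->I).
1 * 3 = 3 total inference nodes.

3


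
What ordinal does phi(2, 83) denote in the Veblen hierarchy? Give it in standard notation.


phi(2, 83):
phi(2, beta) = zeta_beta (the beta-th zeta number, fixed point of epsilon).
phi(2, 83) = zeta_83

zeta_83


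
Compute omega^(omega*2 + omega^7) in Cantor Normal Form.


omega^(omega*2 + omega^7):
In ordinal addition a term is absorbed by a following term of strictly larger exponent: 1 < 7, so omega*2 + omega^7 = omega^7.
omega raised to a CNF ordinal is a single CNF term: Result = omega^(omega^7)

omega^(omega^7)


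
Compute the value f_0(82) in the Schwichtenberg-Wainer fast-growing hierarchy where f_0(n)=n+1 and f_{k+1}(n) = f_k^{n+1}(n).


f_0(82) = 82 + 1 = 83

83


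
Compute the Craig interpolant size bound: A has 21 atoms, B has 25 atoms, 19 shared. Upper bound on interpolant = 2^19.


Shared atoms = 19
Craig interpolant size bound = 2^19
= 524288

524288


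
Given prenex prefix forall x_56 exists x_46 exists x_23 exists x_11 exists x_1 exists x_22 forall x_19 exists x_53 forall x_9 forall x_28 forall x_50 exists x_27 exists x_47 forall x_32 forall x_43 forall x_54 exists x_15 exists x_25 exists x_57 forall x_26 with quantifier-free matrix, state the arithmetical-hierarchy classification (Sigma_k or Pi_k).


Leading quantifier is forall, so the class is Pi.
Number of quantifier blocks = alternations + 1 = 8 + 1 = 9.
Classification: Pi_9

Pi_9


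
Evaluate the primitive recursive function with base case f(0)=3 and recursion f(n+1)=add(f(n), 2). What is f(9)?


f(0) = 3
f(1) = add(f(0), 2) = add(3, 2) = 5
f(2) = add(f(1), 2) = add(5, 2) = 7
f(3) = add(f(2), 2) = add(7, 2) = 9
f(4) = add(f(3), 2) = add(9, 2) = 11
f(5) = add(f(4), 2) = add(11, 2) = 13
f(6) = add(f(5), 2) = add(13, 2) = 15
f(7) = add(f(6), 2) = add(15, 2) = 17
f(8) = add(f(7), 2) = add(17, 2) = 19
f(9) = add(f(8), 2) = add(19, 2) = 21


21


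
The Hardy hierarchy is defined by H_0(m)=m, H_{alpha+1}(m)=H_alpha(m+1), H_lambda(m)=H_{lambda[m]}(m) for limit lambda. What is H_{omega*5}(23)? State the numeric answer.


H_{omega*5}(23):
For the Hardy hierarchy, H_{omega*k}(n) = 2^k * n.
2^5 = 32.
32 * 23 = 736

736


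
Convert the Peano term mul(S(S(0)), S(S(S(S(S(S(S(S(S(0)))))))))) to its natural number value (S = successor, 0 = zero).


mul(S^2(0), S^9(0)):
S^2(0) = 2
S^9(0) = 9
2 * 9 = 18

18


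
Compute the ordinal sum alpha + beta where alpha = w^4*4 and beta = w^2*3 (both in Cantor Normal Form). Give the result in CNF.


Ordinal addition w^4*4 + w^2*3:
Leading exponent of alpha (4) > leading exponent of beta (2).
Since alpha's term has higher exponent than beta's leading term,
the sum is simply alpha followed by beta.
Result = w^4*4 + w^2*3

w^4*4 + w^2*3


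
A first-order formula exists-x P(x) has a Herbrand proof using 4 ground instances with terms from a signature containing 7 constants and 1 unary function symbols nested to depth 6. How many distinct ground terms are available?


Herbrand terms by depth:
Depth 0: 7 constants
Depth 1: 7 new terms (running total: 14)
Depth 2: 7 new terms (running total: 21)
Depth 3: 7 new terms (running total: 28)
Depth 4: 7 new terms (running total: 35)
Depth 5: 7 new terms (running total: 42)
Depth 6: 7 new terms (running total: 49)
Total distinct ground terms = 49

49


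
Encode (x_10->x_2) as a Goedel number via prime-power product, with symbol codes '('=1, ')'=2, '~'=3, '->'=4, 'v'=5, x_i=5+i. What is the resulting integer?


Formula: (x_10->x_2)
Symbol codes: [1, 15, 4, 7, 2]
Primes: [2, 3, 5, 7, 11]
p_1^1 = 2^1 = 2
p_2^15 = 3^15 = 14348907
p_3^4 = 5^4 = 625
p_4^7 = 7^7 = 823543
p_5^2 = 11^2 = 121
Product = 1787312465022026250

1787312465022026250


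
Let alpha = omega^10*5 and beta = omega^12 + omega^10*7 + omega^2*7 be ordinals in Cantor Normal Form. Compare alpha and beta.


Compare term by term from highest exponent:
alpha = omega^10*5
beta = omega^12 + omega^10*7 + omega^2*7
Term 1: alpha has omega^10*5, beta has omega^12*1
Term 2: alpha has omega^0*0, beta has omega^10*7
Term 3: alpha has omega^0*0, beta has omega^2*7
Result: alpha < beta

alpha < beta


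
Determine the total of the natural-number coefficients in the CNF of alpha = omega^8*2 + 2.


CNF: omega^8*2 + 2
Coefficients: 2 + 2 = 4

4


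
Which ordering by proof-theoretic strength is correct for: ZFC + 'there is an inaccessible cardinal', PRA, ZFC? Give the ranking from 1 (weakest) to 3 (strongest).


Ordering by consistency strength:
1. PRA
2. ZFC
3. ZFC + 'there is an inaccessible cardinal'


ZFC + 'there is an inaccessible cardinal'=3, PRA=1, ZFC=2


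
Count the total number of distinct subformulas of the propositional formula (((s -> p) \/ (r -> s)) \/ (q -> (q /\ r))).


Formula: (((s -> p) \/ (r -> s)) \/ (q -> (q /\ r)))
Subformulas found:
  1. q
  2. s
  3. r
  4. p
  5. (s -> p)
  6. (q /\ r)
  7. (r -> s)
  8. (q -> (q /\ r))
  9. ((s -> p) \/ (r -> s))
  10. (((s -> p) \/ (r -> s)) \/ (q -> (q /\ r)))
Total distinct subformulas = 10

10


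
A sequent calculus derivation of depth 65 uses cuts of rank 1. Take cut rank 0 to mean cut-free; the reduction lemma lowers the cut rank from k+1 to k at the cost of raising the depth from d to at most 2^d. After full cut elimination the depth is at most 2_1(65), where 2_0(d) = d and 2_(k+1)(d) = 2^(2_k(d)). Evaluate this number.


Each rank reduction sends depth d to at most 2^d; cut rank r needs r reductions.
2_0(65) = 65
2_1(65) = 2^65 = 36893488147419103232
Cut-free depth bound = 36893488147419103232

36893488147419103232


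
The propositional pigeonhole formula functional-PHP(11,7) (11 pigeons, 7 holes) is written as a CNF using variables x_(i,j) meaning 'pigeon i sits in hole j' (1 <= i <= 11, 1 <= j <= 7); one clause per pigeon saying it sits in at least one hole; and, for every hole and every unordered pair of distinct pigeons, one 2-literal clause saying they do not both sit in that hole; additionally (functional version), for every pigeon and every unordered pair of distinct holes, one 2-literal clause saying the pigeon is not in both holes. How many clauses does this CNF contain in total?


functional-PHP(11,7): 11 pigeons, 7 holes, 11*7 = 77 variables.
- pigeon clauses: one per pigeon -> 11 clauses
- hole clauses: 7 holes * C(11,2) = 7 * 55 -> 385 clauses
- functional clauses: 11 pigeons * C(7,2) = 11 * 21 -> 231 clauses
Total clauses = 11 + 385 + 231 = 627

627


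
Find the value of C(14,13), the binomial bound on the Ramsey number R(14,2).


R(14,2) <= C(14+2-2, 14-1) = C(14, 13)
C(14, 13) = 14! / (13! * 1!)
= 14

14


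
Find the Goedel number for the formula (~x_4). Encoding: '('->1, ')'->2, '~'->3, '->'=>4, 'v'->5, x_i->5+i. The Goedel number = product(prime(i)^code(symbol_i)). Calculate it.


Formula: (~x_4)
Symbol codes: [1, 3, 9, 2]
Primes: [2, 3, 5, 7]
p_1^1 = 2^1 = 2
p_2^3 = 3^3 = 27
p_3^9 = 5^9 = 1953125
p_4^2 = 7^2 = 49
Product = 5167968750

5167968750


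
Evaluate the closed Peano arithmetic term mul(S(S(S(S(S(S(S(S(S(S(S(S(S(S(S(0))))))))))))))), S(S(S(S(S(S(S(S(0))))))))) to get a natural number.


mul(S^15(0), S^8(0)):
S^15(0) = 15
S^8(0) = 8
15 * 8 = 120

120


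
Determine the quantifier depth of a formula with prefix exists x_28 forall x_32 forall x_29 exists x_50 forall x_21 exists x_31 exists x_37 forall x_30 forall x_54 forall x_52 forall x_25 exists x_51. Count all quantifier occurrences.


Quantifier prefix has 12 quantifier symbols.
Quantifier depth = 12

12


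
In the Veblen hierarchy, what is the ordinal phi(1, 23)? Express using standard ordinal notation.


phi(1, 23):
phi(1, beta) = epsilon_beta (the beta-th epsilon number).
phi(1, 23) = epsilon_23

epsilon_23


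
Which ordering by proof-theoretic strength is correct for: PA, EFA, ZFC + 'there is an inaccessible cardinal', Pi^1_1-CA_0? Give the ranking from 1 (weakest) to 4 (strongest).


Ordering by consistency strength:
1. EFA
2. PA
3. Pi^1_1-CA_0
4. ZFC + 'there is an inaccessible cardinal'


PA=2, EFA=1, ZFC + 'there is an inaccessible cardinal'=4, Pi^1_1-CA_0=3


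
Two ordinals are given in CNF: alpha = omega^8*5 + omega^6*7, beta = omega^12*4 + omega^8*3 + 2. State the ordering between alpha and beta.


Compare term by term from highest exponent:
alpha = omega^8*5 + omega^6*7
beta = omega^12*4 + omega^8*3 + 2
Term 1: alpha has omega^8*5, beta has omega^12*4
Term 2: alpha has omega^6*7, beta has omega^8*3
Term 3: alpha has omega^0*0, beta has omega^0*2
Result: alpha < beta

alpha < beta


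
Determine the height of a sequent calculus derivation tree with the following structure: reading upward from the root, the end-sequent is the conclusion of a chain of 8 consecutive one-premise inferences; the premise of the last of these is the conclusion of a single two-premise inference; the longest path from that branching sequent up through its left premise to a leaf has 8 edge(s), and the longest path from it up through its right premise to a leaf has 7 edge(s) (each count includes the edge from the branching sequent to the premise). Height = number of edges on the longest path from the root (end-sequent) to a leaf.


Longest path through the left premise: 8 edges (measured from the branching sequent)
Longest path through the right premise: 7 edges
Height of the subtree rooted at the branching sequent: max(8, 7) = 8
The branching sequent sits 8 edges above the root (the chain of one-premise inferences), so height = 8 + 8 = 16

16


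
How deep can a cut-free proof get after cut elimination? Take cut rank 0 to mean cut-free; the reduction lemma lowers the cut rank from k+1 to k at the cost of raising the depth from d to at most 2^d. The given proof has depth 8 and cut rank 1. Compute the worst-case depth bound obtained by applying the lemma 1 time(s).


Each rank reduction sends depth d to at most 2^d; cut rank r needs r reductions.
2_0(8) = 8
2_1(8) = 2^8 = 256
Cut-free depth bound = 256

256


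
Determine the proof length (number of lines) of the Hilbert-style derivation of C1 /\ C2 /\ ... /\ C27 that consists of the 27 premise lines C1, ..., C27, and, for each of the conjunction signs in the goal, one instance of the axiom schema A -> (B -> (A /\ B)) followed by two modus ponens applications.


Conjoining 27 premises:
- 27 premise lines
- the goal has 26 conjunction signs; each costs 1 axiom instance + 2 MP = 3 lines: 3 * 26 = 78
Total = 27 + 78 = 105 lines.

105


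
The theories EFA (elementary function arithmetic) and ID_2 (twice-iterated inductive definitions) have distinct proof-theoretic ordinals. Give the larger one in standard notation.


Proof-theoretic ordinal of EFA (elementary function arithmetic): omega^3
Proof-theoretic ordinal of ID_2 (twice-iterated inductive definitions): psi_0(epsilon_{Omega_2+1})
Comparing: omega^3 < psi_0(epsilon_{Omega_2+1}).
The larger ordinal is psi_0(epsilon_{Omega_2+1}) (from ID_2 (twice-iterated inductive definitions)).

psi_0(epsilon_{Omega_2+1})


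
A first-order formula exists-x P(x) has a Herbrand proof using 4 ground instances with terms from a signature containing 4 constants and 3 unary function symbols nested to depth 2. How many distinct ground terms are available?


Herbrand terms by depth:
Depth 0: 4 constants
Depth 1: 12 new terms (running total: 16)
Depth 2: 36 new terms (running total: 52)
Total distinct ground terms = 52

52


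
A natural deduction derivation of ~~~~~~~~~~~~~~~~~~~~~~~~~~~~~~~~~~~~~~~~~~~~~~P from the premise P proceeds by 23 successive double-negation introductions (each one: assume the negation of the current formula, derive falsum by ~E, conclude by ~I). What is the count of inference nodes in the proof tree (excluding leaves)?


Each double-negation introduction (from C infer ~~C) uses 2 inference nodes: one ~E (C and ~C give falsum) and one ~I (discharge ~C).
23 double negations = 23 * 2 = 46 inference nodes.

46


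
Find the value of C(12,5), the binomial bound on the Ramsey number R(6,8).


R(6,8) <= C(6+8-2, 6-1) = C(12, 5)
C(12, 5) = 12! / (5! * 7!)
= 792

792


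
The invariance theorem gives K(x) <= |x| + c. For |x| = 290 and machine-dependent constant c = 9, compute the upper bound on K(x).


K(x) <= |x| + c = 290 + 9 = 299

299


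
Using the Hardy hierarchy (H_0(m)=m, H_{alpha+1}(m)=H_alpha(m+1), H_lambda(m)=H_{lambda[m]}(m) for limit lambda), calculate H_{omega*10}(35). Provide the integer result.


H_{omega*10}(35):
For the Hardy hierarchy, H_{omega*k}(n) = 2^k * n.
2^10 = 1024.
1024 * 35 = 35840

35840


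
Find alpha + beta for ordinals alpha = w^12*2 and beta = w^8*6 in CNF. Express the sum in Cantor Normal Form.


Ordinal addition w^12*2 + w^8*6:
Leading exponent of alpha (12) > leading exponent of beta (8).
Since alpha's term has higher exponent than beta's leading term,
the sum is simply alpha followed by beta.
Result = w^12*2 + w^8*6

w^12*2 + w^8*6


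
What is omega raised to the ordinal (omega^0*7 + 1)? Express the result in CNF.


omega^(omega^0*7 + 1):
omega^0 = 1, so the exponent is 7 + 1 = 8 (finite ordinal addition).
Result = omega^8, already a single CNF term.

omega^8


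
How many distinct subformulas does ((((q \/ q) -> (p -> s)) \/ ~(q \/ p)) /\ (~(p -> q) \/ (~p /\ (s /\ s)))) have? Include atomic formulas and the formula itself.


Formula: ((((q \/ q) -> (p -> s)) \/ ~(q \/ p)) /\ (~(p -> q) \/ (~p /\ (s /\ s))))
Subformulas found:
  1. q
  2. s
  3. p
  4. ~p
  5. (p -> s)
  6. (q \/ p)
  7. (s /\ s)
  8. (p -> q)
  9. (q \/ q)
  10. ~(q \/ p)
  11. ~(p -> q)
  12. (~p /\ (s /\ s))
  13. ((q \/ q) -> (p -> s))
  14. (~(p -> q) \/ (~p /\ (s /\ s)))
  15. (((q \/ q) -> (p -> s)) \/ ~(q \/ p))
  16. ((((q \/ q) -> (p -> s)) \/ ~(q \/ p)) /\ (~(p -> q) \/ (~p /\ (s /\ s))))
Total distinct subformulas = 16

16


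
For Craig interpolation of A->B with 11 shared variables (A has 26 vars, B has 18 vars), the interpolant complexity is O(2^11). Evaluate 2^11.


Shared atoms = 11
Craig interpolant size bound = 2^11
= 2048

2048


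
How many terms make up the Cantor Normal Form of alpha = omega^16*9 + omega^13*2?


CNF: omega^16*9 + omega^13*2
Count the summands separated by '+':
  term 1: omega^16*9
  term 2: omega^13*2
Total terms = 2

2


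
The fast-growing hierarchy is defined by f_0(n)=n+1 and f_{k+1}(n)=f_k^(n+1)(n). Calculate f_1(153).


f_1(153) = f_0^154(153)
f_0 adds 1 each time, applied 154 times.
f_1(153) = 153 + 154 = 307

307


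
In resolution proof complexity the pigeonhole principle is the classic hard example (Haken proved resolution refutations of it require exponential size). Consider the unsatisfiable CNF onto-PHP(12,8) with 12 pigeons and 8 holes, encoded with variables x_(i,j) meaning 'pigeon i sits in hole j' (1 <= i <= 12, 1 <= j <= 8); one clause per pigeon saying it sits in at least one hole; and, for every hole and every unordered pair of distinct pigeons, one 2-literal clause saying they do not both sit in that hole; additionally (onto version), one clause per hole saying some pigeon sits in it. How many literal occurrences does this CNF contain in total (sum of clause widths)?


onto-PHP(12,8): 12 pigeons, 8 holes, 12*8 = 96 variables.
- pigeon clauses: one per pigeon -> 12 clauses of width 8 -> 96 literals
- hole clauses: 8 holes * C(12,2) = 8 * 66 -> 528 clauses of width 2 -> 1056 literals
- onto clauses: one per hole -> 8 clauses of width 12 -> 96 literals
Total literal occurrences = 96 + 1056 + 96 = 1248

1248


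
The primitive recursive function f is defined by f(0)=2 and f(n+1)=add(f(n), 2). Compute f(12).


f(0) = 2
f(1) = add(f(0), 2) = add(2, 2) = 4
f(2) = add(f(1), 2) = add(4, 2) = 6
f(3) = add(f(2), 2) = add(6, 2) = 8
f(4) = add(f(3), 2) = add(8, 2) = 10
f(5) = add(f(4), 2) = add(10, 2) = 12
f(6) = add(f(5), 2) = add(12, 2) = 14
f(7) = add(f(6), 2) = add(14, 2) = 16
f(8) = add(f(7), 2) = add(16, 2) = 18
f(9) = add(f(8), 2) = add(18, 2) = 20
f(10) = add(f(9), 2) = add(20, 2) = 22
f(11) = add(f(10), 2) = add(22, 2) = 24
f(12) = add(f(11), 2) = add(24, 2) = 26


26


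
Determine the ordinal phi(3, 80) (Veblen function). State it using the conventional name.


phi(3, 80):
phi(3, beta) = eta_beta (the beta-th eta number, fixed point of zeta).
phi(3, 80) = eta_80

eta_80


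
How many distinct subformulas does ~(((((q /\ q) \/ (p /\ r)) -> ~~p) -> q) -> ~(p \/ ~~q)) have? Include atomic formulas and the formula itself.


Formula: ~(((((q /\ q) \/ (p /\ r)) -> ~~p) -> q) -> ~(p \/ ~~q))
Subformulas found:
  1. r
  2. q
  3. p
  4. ~p
  5. ~q
  6. ~~p
  7. ~~q
  8. (q /\ q)
  9. (p /\ r)
  10. (p \/ ~~q)
  11. ~(p \/ ~~q)
  12. ((q /\ q) \/ (p /\ r))
  13. (((q /\ q) \/ (p /\ r)) -> ~~p)
  14. ((((q /\ q) \/ (p /\ r)) -> ~~p) -> q)
  15. (((((q /\ q) \/ (p /\ r)) -> ~~p) -> q) -> ~(p \/ ~~q))
  16. ~(((((q /\ q) \/ (p /\ r)) -> ~~p) -> q) -> ~(p \/ ~~q))
Total distinct subformulas = 16

16


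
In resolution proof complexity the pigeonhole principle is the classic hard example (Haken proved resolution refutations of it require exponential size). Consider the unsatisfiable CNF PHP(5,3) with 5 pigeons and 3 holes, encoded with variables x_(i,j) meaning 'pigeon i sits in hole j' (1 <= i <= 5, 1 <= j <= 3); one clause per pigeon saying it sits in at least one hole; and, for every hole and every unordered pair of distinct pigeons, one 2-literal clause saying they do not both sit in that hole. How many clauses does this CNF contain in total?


PHP(5,3): 5 pigeons, 3 holes, 5*3 = 15 variables.
- pigeon clauses: one per pigeon -> 5 clauses
- hole clauses: 3 holes * C(5,2) = 3 * 10 -> 30 clauses
Total clauses = 5 + 30 = 35

35


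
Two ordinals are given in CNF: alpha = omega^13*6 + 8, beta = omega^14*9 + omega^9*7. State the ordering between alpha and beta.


Compare term by term from highest exponent:
alpha = omega^13*6 + 8
beta = omega^14*9 + omega^9*7
Term 1: alpha has omega^13*6, beta has omega^14*9
Term 2: alpha has omega^0*8, beta has omega^9*7
Result: alpha < beta

alpha < beta


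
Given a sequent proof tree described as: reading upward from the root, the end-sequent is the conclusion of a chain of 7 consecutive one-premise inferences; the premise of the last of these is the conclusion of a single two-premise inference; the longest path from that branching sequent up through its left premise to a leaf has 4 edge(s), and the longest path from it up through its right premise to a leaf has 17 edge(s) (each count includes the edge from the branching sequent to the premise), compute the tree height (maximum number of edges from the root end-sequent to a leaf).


Longest path through the left premise: 4 edges (measured from the branching sequent)
Longest path through the right premise: 17 edges
Height of the subtree rooted at the branching sequent: max(4, 17) = 17
The branching sequent sits 7 edges above the root (the chain of one-premise inferences), so height = 17 + 7 = 24

24


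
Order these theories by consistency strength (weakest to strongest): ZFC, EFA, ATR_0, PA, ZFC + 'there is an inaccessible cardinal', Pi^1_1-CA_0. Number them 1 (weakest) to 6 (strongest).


Ordering by consistency strength:
1. EFA
2. PA
3. ATR_0
4. Pi^1_1-CA_0
5. ZFC
6. ZFC + 'there is an inaccessible cardinal'


ZFC=5, EFA=1, ATR_0=3, PA=2, ZFC + 'there is an inaccessible cardinal'=6, Pi^1_1-CA_0=4


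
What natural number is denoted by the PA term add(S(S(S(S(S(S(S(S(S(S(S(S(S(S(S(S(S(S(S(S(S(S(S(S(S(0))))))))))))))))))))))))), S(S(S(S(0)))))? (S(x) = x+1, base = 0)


add(S^25(0), S^4(0)):
S^25(0) = 25
S^4(0) = 4
25 + 4 = 29

29


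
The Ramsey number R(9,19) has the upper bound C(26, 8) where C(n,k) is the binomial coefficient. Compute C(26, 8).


R(9,19) <= C(9+19-2, 9-1) = C(26, 8)
C(26, 8) = 26! / (8! * 18!)
= 1562275

1562275


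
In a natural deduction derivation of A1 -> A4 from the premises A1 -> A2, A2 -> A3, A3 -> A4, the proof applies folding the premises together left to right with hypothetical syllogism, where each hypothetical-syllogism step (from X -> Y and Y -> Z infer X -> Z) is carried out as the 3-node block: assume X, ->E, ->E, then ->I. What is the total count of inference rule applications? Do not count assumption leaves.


There are 3 premises in the chain. The first HS step combines premises 1 and 2; each further premise needs one more HS step.
So 3 premises require 3 - 1 = 2 hypothetical-syllogism steps.
Each HS step uses 3 inference nodes (->E, ->E, ->I).
2 * 3 = 6 total inference nodes.

6


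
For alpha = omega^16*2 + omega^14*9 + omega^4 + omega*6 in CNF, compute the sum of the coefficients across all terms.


CNF: omega^16*2 + omega^14*9 + omega^4 + omega*6
Coefficients: 2 + 9 + 1 + 6 = 18

18


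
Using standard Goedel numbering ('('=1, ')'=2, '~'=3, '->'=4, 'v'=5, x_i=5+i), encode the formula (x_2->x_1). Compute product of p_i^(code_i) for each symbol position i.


Formula: (x_2->x_1)
Symbol codes: [1, 7, 4, 6, 2]
Primes: [2, 3, 5, 7, 11]
p_1^1 = 2^1 = 2
p_2^7 = 3^7 = 2187
p_3^4 = 5^4 = 625
p_4^6 = 7^6 = 117649
p_5^2 = 11^2 = 121
Product = 38916377403750

38916377403750


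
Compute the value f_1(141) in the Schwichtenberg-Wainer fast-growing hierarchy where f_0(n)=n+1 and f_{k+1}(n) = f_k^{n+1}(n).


f_1(141) = f_0^142(141)
f_0 adds 1 each time, applied 142 times.
f_1(141) = 141 + 142 = 283

283


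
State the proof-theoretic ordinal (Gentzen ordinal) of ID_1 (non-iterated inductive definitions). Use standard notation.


The proof-theoretic ordinal of ID_1 (non-iterated inductive definitions) is a standard result in ordinal analysis.
This ordinal is the supremum of order types of primitive recursive well-orderings
that the theory can prove to be well-ordered.
For ID_1 (non-iterated inductive definitions), the proof-theoretic ordinal is psi_0(epsilon_{Omega+1}).

psi_0(epsilon_{Omega+1})


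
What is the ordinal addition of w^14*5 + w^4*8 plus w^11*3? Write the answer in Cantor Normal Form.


Ordinal addition (w^14*5 + w^4*8) + w^11*3:
alpha's leading term has exponent 14 > beta's exponent 11, so it survives.
alpha's tail term has exponent 4 < beta's exponent 11, so it is absorbed by beta.
In ordinal addition, any term followed by a strictly larger-exponent term is absorbed.
Result = w^14*5 + w^11*3

w^14*5 + w^11*3


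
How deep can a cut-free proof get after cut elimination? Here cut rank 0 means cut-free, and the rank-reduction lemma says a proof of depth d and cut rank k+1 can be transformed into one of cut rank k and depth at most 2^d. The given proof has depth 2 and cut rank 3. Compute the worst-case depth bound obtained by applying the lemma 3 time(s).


Each rank reduction sends depth d to at most 2^d; cut rank r needs r reductions.
2_0(2) = 2
2_1(2) = 2^2 = 4
2_2(2) = 2^4 = 16
2_3(2) = 2^16 = 65536
Cut-free depth bound = 65536

65536


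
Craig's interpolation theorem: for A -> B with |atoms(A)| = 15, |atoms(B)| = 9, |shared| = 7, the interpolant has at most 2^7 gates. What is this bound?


Shared atoms = 7
Craig interpolant size bound = 2^7
= 128

128


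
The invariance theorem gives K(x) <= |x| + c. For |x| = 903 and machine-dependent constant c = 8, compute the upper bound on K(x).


K(x) <= |x| + c = 903 + 8 = 911

911


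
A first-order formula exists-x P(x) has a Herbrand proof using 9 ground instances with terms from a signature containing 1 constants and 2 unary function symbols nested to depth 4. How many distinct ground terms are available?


Herbrand terms by depth:
Depth 0: 1 constants
Depth 1: 2 new terms (running total: 3)
Depth 2: 4 new terms (running total: 7)
Depth 3: 8 new terms (running total: 15)
Depth 4: 16 new terms (running total: 31)
Total distinct ground terms = 31

31


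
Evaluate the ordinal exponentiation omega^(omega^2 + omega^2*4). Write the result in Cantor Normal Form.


omega^(omega^2 + omega^2*4):
Both terms of the exponent have the same exponent 2, so they merge: omega^2 + omega^2*4 = omega^2*(1+4) = omega^2*5.
omega raised to a CNF ordinal is a single CNF term: Result = omega^(omega^2*5)

omega^(omega^2*5)


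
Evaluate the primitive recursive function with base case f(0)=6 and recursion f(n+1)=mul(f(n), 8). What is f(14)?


f(0) = 6
f(1) = mul(f(0), 8) = mul(6, 8) = 48
f(2) = mul(f(1), 8) = mul(48, 8) = 384
f(3) = mul(f(2), 8) = mul(384, 8) = 3072
f(4) = mul(f(3), 8) = mul(3072, 8) = 24576
f(5) = mul(f(4), 8) = mul(24576, 8) = 196608
f(6) = mul(f(5), 8) = mul(196608, 8) = 1572864
f(7) = mul(f(6), 8) = mul(1572864, 8) = 12582912
f(8) = mul(f(7), 8) = mul(12582912, 8) = 100663296
f(9) = mul(f(8), 8) = mul(100663296, 8) = 805306368
f(10) = mul(f(9), 8) = mul(805306368, 8) = 6442450944
f(11) = mul(f(10), 8) = mul(6442450944, 8) = 51539607552
f(12) = mul(f(11), 8) = mul(51539607552, 8) = 412316860416
f(13) = mul(f(12), 8) = mul(412316860416, 8) = 3298534883328
f(14) = mul(f(13), 8) = mul(3298534883328, 8) = 26388279066624


26388279066624


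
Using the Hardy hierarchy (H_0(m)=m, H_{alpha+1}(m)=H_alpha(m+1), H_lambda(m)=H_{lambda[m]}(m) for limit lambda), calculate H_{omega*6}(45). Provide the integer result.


H_{omega*6}(45):
For the Hardy hierarchy, H_{omega*k}(n) = 2^k * n.
2^6 = 64.
64 * 45 = 2880

2880


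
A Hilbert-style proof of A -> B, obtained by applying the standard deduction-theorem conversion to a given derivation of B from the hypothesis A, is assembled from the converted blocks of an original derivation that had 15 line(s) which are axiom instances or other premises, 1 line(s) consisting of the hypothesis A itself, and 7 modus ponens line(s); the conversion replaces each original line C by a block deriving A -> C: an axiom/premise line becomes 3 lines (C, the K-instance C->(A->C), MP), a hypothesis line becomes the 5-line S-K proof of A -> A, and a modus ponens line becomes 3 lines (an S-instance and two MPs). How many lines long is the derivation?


Deduction-theorem conversion, block by block:
- 15 axiom/premise lines -> 3 lines each = 45
- 1 hypothesis lines -> 5 lines each (identity proof A->A) = 5
- 7 MP lines -> 3 lines each (S-instance, MP, MP) = 21
Total = 45 + 5 + 21 = 71 lines.

71


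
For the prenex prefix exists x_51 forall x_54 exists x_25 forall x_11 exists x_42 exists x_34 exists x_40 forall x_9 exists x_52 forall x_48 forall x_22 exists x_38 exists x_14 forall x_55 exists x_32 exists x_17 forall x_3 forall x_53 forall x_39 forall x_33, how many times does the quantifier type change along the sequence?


Walk the prefix and count type changes:
  position 1: exists -> forall <-- alternation
  position 2: forall -> exists <-- alternation
  position 3: exists -> forall <-- alternation
  position 4: forall -> exists <-- alternation
  position 5: exists -> exists
  position 6: exists -> exists
  position 7: exists -> forall <-- alternation
  position 8: forall -> exists <-- alternation
  position 9: exists -> forall <-- alternation
  position 10: forall -> forall
  position 11: forall -> exists <-- alternation
  position 12: exists -> exists
  position 13: exists -> forall <-- alternation
  position 14: forall -> exists <-- alternation
  position 15: exists -> exists
  position 16: exists -> forall <-- alternation
  position 17: forall -> forall
  position 18: forall -> forall
  position 19: forall -> forall
Total alternations = 11

11


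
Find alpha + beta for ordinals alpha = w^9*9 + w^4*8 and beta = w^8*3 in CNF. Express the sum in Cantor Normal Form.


Ordinal addition (w^9*9 + w^4*8) + w^8*3:
alpha's leading term has exponent 9 > beta's exponent 8, so it survives.
alpha's tail term has exponent 4 < beta's exponent 8, so it is absorbed by beta.
In ordinal addition, any term followed by a strictly larger-exponent term is absorbed.
Result = w^9*9 + w^8*3

w^9*9 + w^8*3


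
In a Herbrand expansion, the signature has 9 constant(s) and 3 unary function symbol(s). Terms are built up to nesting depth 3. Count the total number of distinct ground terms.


Herbrand terms by depth:
Depth 0: 9 constants
Depth 1: 27 new terms (running total: 36)
Depth 2: 81 new terms (running total: 117)
Depth 3: 243 new terms (running total: 360)
Total distinct ground terms = 360

360


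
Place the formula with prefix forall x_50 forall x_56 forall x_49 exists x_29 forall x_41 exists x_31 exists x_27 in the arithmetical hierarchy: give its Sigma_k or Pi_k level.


Leading quantifier is forall, so the class is Pi.
Number of quantifier blocks = alternations + 1 = 3 + 1 = 4.
Classification: Pi_4

Pi_4


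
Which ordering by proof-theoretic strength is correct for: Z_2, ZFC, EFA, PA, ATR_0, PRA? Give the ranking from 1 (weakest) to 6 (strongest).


Ordering by consistency strength:
1. EFA
2. PRA
3. PA
4. ATR_0
5. Z_2
6. ZFC


Z_2=5, ZFC=6, EFA=1, PA=3, ATR_0=4, PRA=2


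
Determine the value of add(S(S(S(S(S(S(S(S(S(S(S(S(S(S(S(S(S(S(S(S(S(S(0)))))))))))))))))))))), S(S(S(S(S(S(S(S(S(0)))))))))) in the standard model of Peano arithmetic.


add(S^22(0), S^9(0)):
S^22(0) = 22
S^9(0) = 9
22 + 9 = 31

31


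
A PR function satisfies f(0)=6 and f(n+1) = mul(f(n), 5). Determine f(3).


f(0) = 6
f(1) = mul(f(0), 5) = mul(6, 5) = 30
f(2) = mul(f(1), 5) = mul(30, 5) = 150
f(3) = mul(f(2), 5) = mul(150, 5) = 750


750


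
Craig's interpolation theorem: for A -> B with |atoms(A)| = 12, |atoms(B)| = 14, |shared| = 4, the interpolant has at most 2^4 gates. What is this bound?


Shared atoms = 4
Craig interpolant size bound = 2^4
= 16

16


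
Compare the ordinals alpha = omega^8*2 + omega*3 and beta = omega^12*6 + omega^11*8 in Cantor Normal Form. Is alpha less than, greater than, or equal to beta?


Compare term by term from highest exponent:
alpha = omega^8*2 + omega*3
beta = omega^12*6 + omega^11*8
Term 1: alpha has omega^8*2, beta has omega^12*6
Term 2: alpha has omega^1*3, beta has omega^11*8
Result: alpha < beta

alpha < beta


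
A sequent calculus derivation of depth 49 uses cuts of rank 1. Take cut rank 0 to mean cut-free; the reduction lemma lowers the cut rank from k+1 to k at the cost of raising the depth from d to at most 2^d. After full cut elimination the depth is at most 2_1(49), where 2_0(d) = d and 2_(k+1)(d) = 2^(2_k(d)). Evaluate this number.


Each rank reduction sends depth d to at most 2^d; cut rank r needs r reductions.
2_0(49) = 49
2_1(49) = 2^49 = 562949953421312
Cut-free depth bound = 562949953421312

562949953421312


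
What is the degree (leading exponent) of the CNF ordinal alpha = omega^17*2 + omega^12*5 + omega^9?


CNF: omega^17*2 + omega^12*5 + omega^9
The leading term is omega^17*2, which has exponent 17.

17


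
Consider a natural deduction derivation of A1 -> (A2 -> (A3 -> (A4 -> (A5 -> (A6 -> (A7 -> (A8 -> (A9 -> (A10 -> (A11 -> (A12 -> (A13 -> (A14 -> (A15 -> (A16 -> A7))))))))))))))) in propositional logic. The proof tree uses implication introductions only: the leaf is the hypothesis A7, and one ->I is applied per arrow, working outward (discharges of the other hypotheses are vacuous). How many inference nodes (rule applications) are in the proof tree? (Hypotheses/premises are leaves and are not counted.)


The formula has 16 arrows (->); its innermost consequent A7 is one of the antecedents,
so the proof starts from the hypothesis leaf A7 (not a rule application) and closes one arrow per ->I.
Building A1 -> (A2 -> (A3 -> (A4 -> (A5 -> (A6 -> (A7 -> (A8 -> (A9 -> (A10 -> (A11 -> (A12 -> (A13 -> (A14 -> (A15 -> (A16 -> A7))))))))))))))) therefore takes 16 nested implication introductions.
Total inference nodes = 16

16


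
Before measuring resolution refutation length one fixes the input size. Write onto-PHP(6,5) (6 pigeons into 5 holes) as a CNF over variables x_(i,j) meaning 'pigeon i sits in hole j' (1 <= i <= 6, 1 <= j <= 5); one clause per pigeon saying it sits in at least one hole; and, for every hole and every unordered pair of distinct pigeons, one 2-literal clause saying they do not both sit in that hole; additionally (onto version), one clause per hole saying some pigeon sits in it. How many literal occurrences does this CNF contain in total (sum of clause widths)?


onto-PHP(6,5): 6 pigeons, 5 holes, 6*5 = 30 variables.
- pigeon clauses: one per pigeon -> 6 clauses of width 5 -> 30 literals
- hole clauses: 5 holes * C(6,2) = 5 * 15 -> 75 clauses of width 2 -> 150 literals
- onto clauses: one per hole -> 5 clauses of width 6 -> 30 literals
Total literal occurrences = 30 + 150 + 30 = 210

210


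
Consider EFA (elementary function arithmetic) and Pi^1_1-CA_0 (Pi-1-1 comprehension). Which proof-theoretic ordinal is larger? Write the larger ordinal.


Proof-theoretic ordinal of EFA (elementary function arithmetic): omega^3
Proof-theoretic ordinal of Pi^1_1-CA_0 (Pi-1-1 comprehension): psi_0(Omega_omega)
Comparing: omega^3 < psi_0(Omega_omega).
The larger ordinal is psi_0(Omega_omega) (from Pi^1_1-CA_0 (Pi-1-1 comprehension)).

psi_0(Omega_omega)


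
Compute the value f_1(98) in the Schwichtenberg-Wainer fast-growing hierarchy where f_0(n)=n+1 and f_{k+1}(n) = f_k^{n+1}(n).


f_1(98) = f_0^99(98)
f_0 adds 1 each time, applied 99 times.
f_1(98) = 98 + 99 = 197

197


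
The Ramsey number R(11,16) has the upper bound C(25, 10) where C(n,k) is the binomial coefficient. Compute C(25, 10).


R(11,16) <= C(11+16-2, 11-1) = C(25, 10)
C(25, 10) = 25! / (10! * 15!)
= 3268760

3268760


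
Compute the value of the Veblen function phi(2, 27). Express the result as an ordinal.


phi(2, 27):
phi(2, beta) = zeta_beta (the beta-th zeta number, fixed point of epsilon).
phi(2, 27) = zeta_27

zeta_27
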